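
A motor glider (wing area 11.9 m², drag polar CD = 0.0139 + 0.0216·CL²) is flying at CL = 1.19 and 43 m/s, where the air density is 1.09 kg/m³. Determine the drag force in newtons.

D = 533 N

CD = 0.0139 + 0.0216 × 1.19² = 0.04449
D = ½ρv²S·CD = ½ × 1.09 × 43² × 11.9 × 0.04449 = 533 N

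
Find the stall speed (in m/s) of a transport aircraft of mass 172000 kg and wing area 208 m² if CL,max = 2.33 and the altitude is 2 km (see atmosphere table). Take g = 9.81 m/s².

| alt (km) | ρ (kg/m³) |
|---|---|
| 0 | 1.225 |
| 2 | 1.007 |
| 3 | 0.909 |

At 2 km, from the table: ρ = 1.007 kg/m³.
Stall occurs when L = W at CL,max. W = mg = 172000 × 9.81 = 1.687×10^6 N.
From L = ½ρV²S·CL,max = W: V_stall = √(2W/(ρSCL,max)) = √(2·1.687×10^6/(1.007·208·2.33))
V_stall = √6915 = 83.2 m/s

V_stall = 83.2 m/s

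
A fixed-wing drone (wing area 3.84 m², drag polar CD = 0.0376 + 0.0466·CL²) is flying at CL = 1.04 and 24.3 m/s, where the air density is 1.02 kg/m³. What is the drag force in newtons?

D = 102 N

CD = 0.0376 + 0.0466 × 1.04² = 0.088
D = ½ρv²S·CD = ½ × 1.02 × 24.3² × 3.84 × 0.088 = 102 N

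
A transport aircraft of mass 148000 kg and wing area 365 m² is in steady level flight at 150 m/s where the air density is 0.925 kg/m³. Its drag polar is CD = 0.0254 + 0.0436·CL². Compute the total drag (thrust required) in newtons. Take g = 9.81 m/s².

D = 1.21×10^5 N

In steady level flight, lift balances weight: W = mg = 148000 × 9.81 = 1.4519×10^6 N.
Dynamic pressure q = 0.5 × 0.925 × 150² = 10410 Pa.
CL = W/(q·S) = 1.4519×10^6 / (10410 × 365) = 0.3822.
CD = 0.0254 + 0.0436 × 0.3822² = 0.03177.
D = q·S·CD = 10410 × 365 × 0.03177 = 1.207×10^5 N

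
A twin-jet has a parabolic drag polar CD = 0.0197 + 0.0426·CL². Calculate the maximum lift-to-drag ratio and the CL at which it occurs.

For CD = CD0 + K·CL², (L/D)max occurs at CL* = √(CD0/K) and equals 1/(2√(K·CD0)).
(L/D)max = 1/(2√(0.0426 × 0.0197)) = 1/(2 × 0.02897) = 17.3
CL* = √(0.0197/0.0426) = 0.68

(L/D)max = 17.3, at CL = 0.68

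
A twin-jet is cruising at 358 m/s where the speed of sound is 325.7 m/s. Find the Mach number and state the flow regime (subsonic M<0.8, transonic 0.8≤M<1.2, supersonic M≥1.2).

M = v/a = 358 / 325.7 = 1.1
M = 1.1 → transonic.

M = 1.1 (transonic)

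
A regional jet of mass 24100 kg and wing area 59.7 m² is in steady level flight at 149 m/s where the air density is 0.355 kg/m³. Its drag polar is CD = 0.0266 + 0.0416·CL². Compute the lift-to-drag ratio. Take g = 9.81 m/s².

Weight W = mg = 24100 × 9.81 = 2.3642×10^5 N; in level flight L = W.
q = ½ρv² = ½ × 0.355 × 149² = 3941 Pa.
Required CL = L/(qS) = 2.3642×10^5/(3941·59.7) = 1.005.
CD = 0.0266 + 0.0416 × 1.005² = 0.06861.
L/D = CL/CD = 1.005 / 0.06861 = 14.6

L/D = 14.6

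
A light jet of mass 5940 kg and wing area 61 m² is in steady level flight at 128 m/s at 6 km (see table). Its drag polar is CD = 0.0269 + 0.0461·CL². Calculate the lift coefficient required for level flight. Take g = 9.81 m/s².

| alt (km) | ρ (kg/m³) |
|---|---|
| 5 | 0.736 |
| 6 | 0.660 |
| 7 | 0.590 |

CL = 0.177

At 6 km, from the table: ρ = 0.660 kg/m³.
Weight W = mg = 5940 × 9.81 = 58271 N; in level flight L = W.
Dynamic pressure q = 0.5 × 0.66 × 128² = 5407 Pa.
Required CL = L/(qS) = 58271/(5407·61) = 0.1767.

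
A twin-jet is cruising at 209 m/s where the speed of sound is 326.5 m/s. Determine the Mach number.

M = v/a = 209 / 326.5 = 0.64

M = 0.64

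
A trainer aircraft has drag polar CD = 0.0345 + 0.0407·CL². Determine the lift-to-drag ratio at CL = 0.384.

CD = 0.0345 + 0.0407 × 0.384² = 0.0405
L/D = CL/CD = 0.384 / 0.0405 = 9.48

L/D = 9.48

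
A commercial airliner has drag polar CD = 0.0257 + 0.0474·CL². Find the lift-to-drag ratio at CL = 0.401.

CD = 0.0257 + 0.0474 × 0.401² = 0.03332
L/D = CL/CD = 0.401 / 0.03332 = 12

L/D = 12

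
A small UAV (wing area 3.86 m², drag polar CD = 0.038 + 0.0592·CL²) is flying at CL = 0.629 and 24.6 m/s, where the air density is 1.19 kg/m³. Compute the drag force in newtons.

D = 85.4 N

CD = 0.038 + 0.0592 × 0.629² = 0.06142
D = ½ρv²S·CD = ½ × 1.19 × 24.6² × 3.86 × 0.06142 = 85.4 N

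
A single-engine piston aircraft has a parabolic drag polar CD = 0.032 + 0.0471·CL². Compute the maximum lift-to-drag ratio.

(L/D)max = 12.9

For CD = CD0 + K·CL², (L/D)max occurs at CL* = √(CD0/K) and equals 1/(2√(K·CD0)).
(L/D)max = 1/(2√(0.0471 × 0.032)) = 1/(2 × 0.03882) = 12.9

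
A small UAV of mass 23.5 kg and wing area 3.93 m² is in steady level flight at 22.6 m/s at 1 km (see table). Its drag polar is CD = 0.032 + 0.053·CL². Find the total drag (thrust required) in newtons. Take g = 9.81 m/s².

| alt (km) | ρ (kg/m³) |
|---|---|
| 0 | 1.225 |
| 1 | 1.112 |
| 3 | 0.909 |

D = 38.2 N

At 1 km, from the table: ρ = 1.112 kg/m³.
In steady level flight, lift balances weight: W = mg = 23.5 × 9.81 = 230.54 N.
q = ½ρv² = ½ × 1.112 × 22.6² = 284 Pa.
CL = 2W/(ρv²S) = 2×230.54/(1.112×22.6²×3.93) = 0.2066.
CD = 0.032 + 0.053 × 0.2066² = 0.03426.
D = q·S·CD = 284 × 3.93 × 0.03426 = 38.24 N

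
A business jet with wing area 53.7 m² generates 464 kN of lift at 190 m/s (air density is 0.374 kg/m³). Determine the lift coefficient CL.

CL = 1.28

From L = ½ρv²S·CL, rearranging gives CL = 2L/(ρv²S).
CL = 2 × 4.64×10^5 / (0.374 × 190² × 53.7) = 1.28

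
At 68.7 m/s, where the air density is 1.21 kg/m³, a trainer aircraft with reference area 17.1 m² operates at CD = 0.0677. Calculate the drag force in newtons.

Dynamic pressure q = ½ρv² = ½ × 1.21 × 68.7² = 2855 Pa.
D = q·S·CD = 2855 × 17.1 × 0.0677 = 3310 N

D = 3310 N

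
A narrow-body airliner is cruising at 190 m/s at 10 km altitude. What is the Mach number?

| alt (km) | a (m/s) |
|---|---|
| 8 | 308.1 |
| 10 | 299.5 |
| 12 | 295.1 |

At 10 km, from the table: a = 299.5 m/s.
M = v/a = 190 / 299.5 = 0.634

M = 0.634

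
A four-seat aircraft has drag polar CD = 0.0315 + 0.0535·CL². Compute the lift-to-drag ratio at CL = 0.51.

CD = 0.0315 + 0.0535 × 0.51² = 0.04542
L/D = CL/CD = 0.51 / 0.04542 = 11.2

L/D = 11.2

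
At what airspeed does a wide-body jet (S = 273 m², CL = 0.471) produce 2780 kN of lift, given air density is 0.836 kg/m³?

L = ½ρv²S·CL ⇒ v = √(2L/(ρ·S·CL))
v = √(2 × 2.78×10^6 / (0.836 × 273 × 0.471)) = √51720 = 227 m/s

v = 227 m/s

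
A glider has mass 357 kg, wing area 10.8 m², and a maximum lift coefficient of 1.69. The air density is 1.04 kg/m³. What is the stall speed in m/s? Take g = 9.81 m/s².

At stall, lift equals weight: L = W = m·g = 357 × 9.81 = 3502 N.
V_stall = √(2W/(ρ·S·CL,max)) = √(2 × 3502 / (1.04 × 10.8 × 1.69))
V_stall = √369 = 19.2 m/s

V_stall = 19.2 m/s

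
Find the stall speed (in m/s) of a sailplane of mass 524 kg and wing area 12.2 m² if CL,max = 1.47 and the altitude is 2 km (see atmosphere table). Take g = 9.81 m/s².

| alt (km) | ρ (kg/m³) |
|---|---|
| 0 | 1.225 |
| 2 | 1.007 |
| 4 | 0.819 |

V_stall = 23.9 m/s

At 2 km, from the table: ρ = 1.007 kg/m³.
Weight W = mg = 524 × 9.81 = 5140 N.
V_stall = √(2W/(ρ·S·CL,max)) = √(2 × 5140 / (1.007 × 12.2 × 1.47))
V_stall = √569.3 = 23.9 m/s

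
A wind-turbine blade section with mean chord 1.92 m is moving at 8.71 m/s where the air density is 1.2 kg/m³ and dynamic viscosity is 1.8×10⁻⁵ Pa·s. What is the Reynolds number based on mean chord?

Re = 1.11×10^6

Re = ρ·v·c/μ = 1.2 × 8.71 × 1.92 / (1.8×10⁻⁵) = 1.11×10^6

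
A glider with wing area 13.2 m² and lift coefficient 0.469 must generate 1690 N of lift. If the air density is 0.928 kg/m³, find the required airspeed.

L = ½ρv²S·CL ⇒ v = √(2L/(ρ·S·CL))
v = √(2 × 1690 / (0.928 × 13.2 × 0.469)) = √588.3 = 24.3 m/s

v = 24.3 m/s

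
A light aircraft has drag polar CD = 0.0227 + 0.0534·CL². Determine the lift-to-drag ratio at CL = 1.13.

L/D = 12.4

CD = 0.0227 + 0.0534 × 1.13² = 0.09089
L/D = CL/CD = 1.13 / 0.09089 = 12.4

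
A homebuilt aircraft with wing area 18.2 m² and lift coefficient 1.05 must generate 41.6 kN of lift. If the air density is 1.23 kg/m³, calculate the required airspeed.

L = ½ρv²S·CL ⇒ v = √(2L/(ρ·S·CL))
v = √(2 × 41600 / (1.23 × 18.2 × 1.05)) = √3540 = 59.5 m/s

v = 59.5 m/s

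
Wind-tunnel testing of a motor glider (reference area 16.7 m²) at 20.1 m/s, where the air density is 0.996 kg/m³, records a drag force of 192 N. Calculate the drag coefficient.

CD = 0.0571

From D = ½ρv²S·CD, rearranging gives CD = 2D/(ρv²S).
CD = 2 × 192 / (0.996 × 20.1² × 16.7) = 0.0571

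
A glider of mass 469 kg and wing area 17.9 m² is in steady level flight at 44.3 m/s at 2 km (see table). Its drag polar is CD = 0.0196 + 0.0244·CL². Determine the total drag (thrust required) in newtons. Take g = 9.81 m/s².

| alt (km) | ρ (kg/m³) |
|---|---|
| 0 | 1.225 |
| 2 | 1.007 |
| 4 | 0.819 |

At 2 km, from the table: ρ = 1.007 kg/m³.
Level flight ⇒ L = W = m·g = 469 × 9.81 = 4600.9 N.
q = ½ρv² = ½ × 1.007 × 44.3² = 988.1 Pa.
CL = 2W/(ρv²S) = 2×4600.9/(1.007×44.3²×17.9) = 0.2601.
CD = 0.0196 + 0.0244 × 0.2601² = 0.02125.
D = q·S·CD = 988.1 × 17.9 × 0.02125 = 375.9 N

D = 376 N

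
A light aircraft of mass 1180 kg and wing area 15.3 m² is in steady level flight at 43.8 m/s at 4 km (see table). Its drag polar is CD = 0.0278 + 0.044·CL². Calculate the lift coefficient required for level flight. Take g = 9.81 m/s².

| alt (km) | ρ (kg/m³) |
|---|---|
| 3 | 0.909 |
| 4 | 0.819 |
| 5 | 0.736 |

CL = 0.963

At 4 km, from the table: ρ = 0.819 kg/m³.
Weight W = mg = 1180 × 9.81 = 11576 N; in level flight L = W.
Dynamic pressure q = 0.5 × 0.819 × 43.8² = 785.6 Pa.
CL = 2W/(ρv²S) = 2×11576/(0.819×43.8²×15.3) = 0.9631.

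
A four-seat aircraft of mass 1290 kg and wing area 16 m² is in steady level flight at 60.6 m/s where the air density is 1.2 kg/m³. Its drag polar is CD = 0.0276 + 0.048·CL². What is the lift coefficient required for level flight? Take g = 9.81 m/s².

Weight W = mg = 1290 × 9.81 = 12655 N; in level flight L = W.
q = ½ρv² = ½ × 1.2 × 60.6² = 2203 Pa.
Required CL = L/(qS) = 12655/(2203·16) = 0.359.

CL = 0.359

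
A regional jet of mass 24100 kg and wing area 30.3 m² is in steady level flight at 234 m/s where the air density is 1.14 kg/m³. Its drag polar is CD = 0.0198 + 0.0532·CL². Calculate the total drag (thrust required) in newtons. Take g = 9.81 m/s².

In steady level flight, lift balances weight: W = mg = 24100 × 9.81 = 2.3642×10^5 N.
Dynamic pressure q = 0.5 × 1.14 × 234² = 31210 Pa.
CL = W/(q·S) = 2.3642×10^5 / (31210 × 30.3) = 0.25.
CD = 0.0198 + 0.0532 × 0.25² = 0.02312.
D = q·S·CD = 31210 × 30.3 × 0.02312 = 21870 N

D = 21900 N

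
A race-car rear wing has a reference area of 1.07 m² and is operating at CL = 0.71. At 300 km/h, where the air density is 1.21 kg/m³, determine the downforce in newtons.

L = 3190 N

Convert speed: v = 300 km/h ÷ 3.6 = 83.33 m/s.
Dynamic pressure q = ½ρv² = ½ × 1.21 × 83.33² = 4201 Pa.
L = q·S·CL = 4201 × 1.07 × 0.71 = 3190 N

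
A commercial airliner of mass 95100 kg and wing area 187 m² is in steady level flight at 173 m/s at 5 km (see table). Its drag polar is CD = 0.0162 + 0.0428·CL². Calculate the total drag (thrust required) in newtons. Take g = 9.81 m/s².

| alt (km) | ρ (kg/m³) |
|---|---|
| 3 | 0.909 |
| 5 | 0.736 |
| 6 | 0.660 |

At 5 km, from the table: ρ = 0.736 kg/m³.
Weight W = mg = 95100 × 9.81 = 9.3293×10^5 N; in level flight L = W.
Dynamic pressure q = 0.5 × 0.736 × 173² = 11010 Pa.
Required CL = L/(qS) = 9.3293×10^5/(11010·187) = 0.453.
CD = 0.0162 + 0.0428 × 0.453² = 0.02498.
D = q·S·CD = 11010 × 187 × 0.02498 = 51450 N

D = 51500 N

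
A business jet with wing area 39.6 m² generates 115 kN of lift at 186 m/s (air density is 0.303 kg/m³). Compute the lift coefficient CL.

CL = 0.554

From L = ½ρv²S·CL, rearranging gives CL = 2L/(ρv²S).
CL = 2 × 1.15×10^5 / (0.303 × 186² × 39.6) = 0.554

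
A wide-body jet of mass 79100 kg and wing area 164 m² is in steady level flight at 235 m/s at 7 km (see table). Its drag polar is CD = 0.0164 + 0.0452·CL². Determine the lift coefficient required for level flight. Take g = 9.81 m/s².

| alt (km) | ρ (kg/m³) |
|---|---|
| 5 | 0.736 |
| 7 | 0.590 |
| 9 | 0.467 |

CL = 0.29

At 7 km, from the table: ρ = 0.590 kg/m³.
In steady level flight, lift balances weight: W = mg = 79100 × 9.81 = 7.7597×10^5 N.
Dynamic pressure q = 0.5 × 0.59 × 235² = 16290 Pa.
Required CL = L/(qS) = 7.7597×10^5/(16290·164) = 0.2904.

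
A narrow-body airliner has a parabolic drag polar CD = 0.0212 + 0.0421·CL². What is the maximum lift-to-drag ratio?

For CD = CD0 + K·CL², (L/D)max occurs at CL* = √(CD0/K) and equals 1/(2√(K·CD0)).
(L/D)max = 1/(2√(0.0421 × 0.0212)) = 1/(2 × 0.02988) = 16.7

(L/D)max = 16.7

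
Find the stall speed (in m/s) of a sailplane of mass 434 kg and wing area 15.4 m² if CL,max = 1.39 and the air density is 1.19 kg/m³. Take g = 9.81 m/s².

At stall, lift equals weight: L = W = m·g = 434 × 9.81 = 4258 N.
From L = ½ρV²S·CL,max = W: V_stall = √(2W/(ρSCL,max)) = √(2·4258/(1.19·15.4·1.39))
V_stall = √334.3 = 18.3 m/s

V_stall = 18.3 m/s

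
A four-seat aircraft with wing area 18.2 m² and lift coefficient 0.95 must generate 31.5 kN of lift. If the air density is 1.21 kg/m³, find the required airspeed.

L = ½ρv²S·CL ⇒ v = √(2L/(ρ·S·CL))
v = √(2 × 31500 / (1.21 × 18.2 × 0.95)) = √3011 = 54.9 m/s

v = 54.9 m/s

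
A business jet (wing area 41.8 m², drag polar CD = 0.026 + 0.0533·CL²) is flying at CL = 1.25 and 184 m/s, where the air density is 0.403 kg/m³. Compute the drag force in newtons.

D = 31200 N

CD = 0.026 + 0.0533 × 1.25² = 0.1093
D = ½ρv²S·CD = ½ × 0.403 × 184² × 41.8 × 0.1093 = 31200 N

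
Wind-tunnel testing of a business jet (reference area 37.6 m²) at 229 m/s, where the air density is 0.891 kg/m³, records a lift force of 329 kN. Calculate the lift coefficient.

From L = ½ρv²S·CL, rearranging gives CL = 2L/(ρv²S).
CL = 2 × 3.29×10^5 / (0.891 × 229² × 37.6) = 0.375

CL = 0.375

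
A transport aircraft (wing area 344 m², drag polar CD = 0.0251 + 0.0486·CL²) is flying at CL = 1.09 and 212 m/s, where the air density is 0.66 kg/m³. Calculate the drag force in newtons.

D = 4.23×10^5 N

CD = 0.0251 + 0.0486 × 1.09² = 0.08284
D = ½ρv²S·CD = ½ × 0.66 × 212² × 344 × 0.08284 = 4.23×10^5 N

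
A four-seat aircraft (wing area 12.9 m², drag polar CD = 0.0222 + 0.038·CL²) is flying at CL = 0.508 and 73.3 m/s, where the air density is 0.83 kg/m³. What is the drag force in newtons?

CD = 0.0222 + 0.038 × 0.508² = 0.03201
D = ½ρv²S·CD = ½ × 0.83 × 73.3² × 12.9 × 0.03201 = 921 N

D = 921 N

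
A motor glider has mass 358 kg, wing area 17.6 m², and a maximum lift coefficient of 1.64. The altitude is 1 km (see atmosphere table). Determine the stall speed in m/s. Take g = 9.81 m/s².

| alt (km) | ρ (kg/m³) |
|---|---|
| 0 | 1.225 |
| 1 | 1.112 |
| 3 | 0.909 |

V_stall = 14.8 m/s

At 1 km, from the table: ρ = 1.112 kg/m³.
At stall, lift equals weight: L = W = m·g = 358 × 9.81 = 3512 N.
V_stall = √(2W/(ρ·S·CL,max)) = √(2 × 3512 / (1.112 × 17.6 × 1.64))
V_stall = √218.8 = 14.8 m/s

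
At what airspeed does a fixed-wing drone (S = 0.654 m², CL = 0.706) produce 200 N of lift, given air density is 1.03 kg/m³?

v = 29 m/s

L = ½ρv²S·CL ⇒ v = √(2L/(ρ·S·CL))
v = √(2 × 200 / (1.03 × 0.654 × 0.706)) = √841.1 = 29 m/s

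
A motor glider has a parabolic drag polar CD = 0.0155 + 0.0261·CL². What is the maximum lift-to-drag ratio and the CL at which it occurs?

(L/D)max = 24.9, at CL = 0.771

For CD = CD0 + K·CL², (L/D)max occurs at CL* = √(CD0/K) and equals 1/(2√(K·CD0)).
(L/D)max = 1/(2√(0.0261 × 0.0155)) = 1/(2 × 0.02011) = 24.9
CL* = √(0.0155/0.0261) = 0.771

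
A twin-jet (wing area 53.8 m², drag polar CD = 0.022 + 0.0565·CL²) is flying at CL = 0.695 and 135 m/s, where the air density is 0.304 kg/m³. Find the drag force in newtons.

D = 7350 N

CD = 0.022 + 0.0565 × 0.695² = 0.04929
D = ½ρv²S·CD = ½ × 0.304 × 135² × 53.8 × 0.04929 = 7350 N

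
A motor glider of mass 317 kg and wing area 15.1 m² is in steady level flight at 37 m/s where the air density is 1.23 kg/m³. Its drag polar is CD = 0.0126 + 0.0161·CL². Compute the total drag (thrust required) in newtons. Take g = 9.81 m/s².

D = 172 N

Level flight ⇒ L = W = m·g = 317 × 9.81 = 3109.8 N.
Dynamic pressure q = 0.5 × 1.23 × 37² = 841.9 Pa.
Required CL = L/(qS) = 3109.8/(841.9·15.1) = 0.2446.
CD = 0.0126 + 0.0161 × 0.2446² = 0.01356.
D = q·S·CD = 841.9 × 15.1 × 0.01356 = 172.4 N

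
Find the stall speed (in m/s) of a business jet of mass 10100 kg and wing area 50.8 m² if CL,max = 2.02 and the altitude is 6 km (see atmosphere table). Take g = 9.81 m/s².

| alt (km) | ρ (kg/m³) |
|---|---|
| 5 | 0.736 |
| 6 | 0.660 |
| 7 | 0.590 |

V_stall = 54.1 m/s

At 6 km, from the table: ρ = 0.660 kg/m³.
Weight W = mg = 10100 × 9.81 = 99080 N.
From L = ½ρV²S·CL,max = W: V_stall = √(2W/(ρSCL,max)) = √(2·99080/(0.66·50.8·2.02))
V_stall = √2926 = 54.1 m/s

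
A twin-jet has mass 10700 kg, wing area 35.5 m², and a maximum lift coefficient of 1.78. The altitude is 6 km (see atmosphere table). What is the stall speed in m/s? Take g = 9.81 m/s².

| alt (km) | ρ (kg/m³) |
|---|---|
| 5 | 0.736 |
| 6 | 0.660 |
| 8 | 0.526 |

At 6 km, from the table: ρ = 0.660 kg/m³.
At stall, lift equals weight: L = W = m·g = 10700 × 9.81 = 1.05×10^5 N.
From L = ½ρV²S·CL,max = W: V_stall = √(2W/(ρSCL,max)) = √(2·1.05×10^5/(0.66·35.5·1.78))
V_stall = √5034 = 70.9 m/s

V_stall = 70.9 m/s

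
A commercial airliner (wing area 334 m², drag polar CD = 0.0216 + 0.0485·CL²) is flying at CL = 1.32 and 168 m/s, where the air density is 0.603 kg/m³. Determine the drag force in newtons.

CD = 0.0216 + 0.0485 × 1.32² = 0.1061
D = ½ρv²S·CD = ½ × 0.603 × 168² × 334 × 0.1061 = 3.02×10^5 N

D = 3.02×10^5 N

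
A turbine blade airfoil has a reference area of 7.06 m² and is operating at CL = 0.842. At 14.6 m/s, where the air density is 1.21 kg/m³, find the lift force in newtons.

L = 767 N

Dynamic pressure q = ½ρv² = ½ × 1.21 × 14.6² = 129 Pa.
L = q·S·CL = 129 × 7.06 × 0.842 = 767 N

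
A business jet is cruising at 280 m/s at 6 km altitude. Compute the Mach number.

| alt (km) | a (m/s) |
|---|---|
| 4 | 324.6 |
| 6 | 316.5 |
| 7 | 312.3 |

M = 0.885

At 6 km, from the table: a = 316.5 m/s.
M = v/a = 280 / 316.5 = 0.885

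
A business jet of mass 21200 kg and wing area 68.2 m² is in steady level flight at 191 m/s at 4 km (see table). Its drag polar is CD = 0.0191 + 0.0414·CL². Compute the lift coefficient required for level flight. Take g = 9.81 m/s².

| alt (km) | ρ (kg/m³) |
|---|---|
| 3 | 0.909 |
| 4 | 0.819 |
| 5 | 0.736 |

At 4 km, from the table: ρ = 0.819 kg/m³.
Weight W = mg = 21200 × 9.81 = 2.0797×10^5 N; in level flight L = W.
q = ½ρv² = ½ × 0.819 × 191² = 14940 Pa.
Required CL = L/(qS) = 2.0797×10^5/(14940·68.2) = 0.2041.

CL = 0.204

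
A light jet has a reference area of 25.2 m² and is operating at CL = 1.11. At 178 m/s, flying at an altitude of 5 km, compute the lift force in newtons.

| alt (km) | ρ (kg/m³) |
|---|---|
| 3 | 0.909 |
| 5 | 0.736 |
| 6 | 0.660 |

At 5 km, from the table: ρ = 0.736 kg/m³.
Dynamic pressure q = ½ρv² = ½ × 0.736 × 178² = 11660 Pa.
L = q·S·CL = 11660 × 25.2 × 1.11 = 3.26×10^5 N ≈ 326 kN

L = 3.26×10^5 N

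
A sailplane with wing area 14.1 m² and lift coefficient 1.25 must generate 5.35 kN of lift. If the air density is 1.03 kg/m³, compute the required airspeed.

L = ½ρv²S·CL ⇒ v = √(2L/(ρ·S·CL))
v = √(2 × 5350 / (1.03 × 14.1 × 1.25)) = √589.4 = 24.3 m/s

v = 24.3 m/s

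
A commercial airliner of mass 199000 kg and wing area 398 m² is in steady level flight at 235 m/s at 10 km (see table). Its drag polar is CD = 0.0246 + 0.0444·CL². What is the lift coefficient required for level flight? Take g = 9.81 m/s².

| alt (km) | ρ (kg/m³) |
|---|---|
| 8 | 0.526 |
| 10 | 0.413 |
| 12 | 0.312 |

At 10 km, from the table: ρ = 0.413 kg/m³.
Weight W = mg = 199000 × 9.81 = 1.9522×10^6 N; in level flight L = W.
Dynamic pressure q = 0.5 × 0.413 × 235² = 11400 Pa.
Required CL = L/(qS) = 1.9522×10^6/(11400·398) = 0.4301.

CL = 0.43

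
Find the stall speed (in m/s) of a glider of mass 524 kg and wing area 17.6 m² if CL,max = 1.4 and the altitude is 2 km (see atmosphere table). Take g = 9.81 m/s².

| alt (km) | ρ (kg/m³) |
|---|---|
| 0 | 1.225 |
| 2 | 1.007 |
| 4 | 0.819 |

V_stall = 20.4 m/s

At 2 km, from the table: ρ = 1.007 kg/m³.
At stall, lift equals weight: L = W = m·g = 524 × 9.81 = 5140 N.
V_stall = √(2W/(ρ·S·CL,max)) = √(2 × 5140 / (1.007 × 17.6 × 1.4))
V_stall = √414.3 = 20.4 m/s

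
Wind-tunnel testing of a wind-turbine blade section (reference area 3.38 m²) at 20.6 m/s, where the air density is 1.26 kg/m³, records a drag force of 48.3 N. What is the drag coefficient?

From D = ½ρv²S·CD, rearranging gives CD = 2D/(ρv²S).
CD = 2 × 48.3 / (1.26 × 20.6² × 3.38) = 0.0535

CD = 0.0535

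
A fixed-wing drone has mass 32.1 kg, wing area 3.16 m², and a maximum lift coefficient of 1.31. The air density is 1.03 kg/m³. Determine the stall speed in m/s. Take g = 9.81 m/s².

At stall, lift equals weight: L = W = m·g = 32.1 × 9.81 = 314.9 N.
V_stall = √(2W/(ρ·S·CL,max)) = √(2 × 314.9 / (1.03 × 3.16 × 1.31))
V_stall = √147.7 = 12.2 m/s

V_stall = 12.2 m/s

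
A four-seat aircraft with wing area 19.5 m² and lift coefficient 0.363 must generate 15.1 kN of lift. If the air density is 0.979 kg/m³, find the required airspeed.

v = 66 m/s

L = ½ρv²S·CL ⇒ v = √(2L/(ρ·S·CL))
v = √(2 × 15100 / (0.979 × 19.5 × 0.363)) = √4358 = 66 m/s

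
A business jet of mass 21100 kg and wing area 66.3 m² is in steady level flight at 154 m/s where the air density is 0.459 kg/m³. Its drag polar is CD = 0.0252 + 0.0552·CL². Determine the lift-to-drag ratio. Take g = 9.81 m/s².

L/D = 13.2

In steady level flight, lift balances weight: W = mg = 21100 × 9.81 = 2.0699×10^5 N.
Dynamic pressure q = 0.5 × 0.459 × 154² = 5443 Pa.
Required CL = L/(qS) = 2.0699×10^5/(5443·66.3) = 0.5736.
CD = 0.0252 + 0.0552 × 0.5736² = 0.04336.
L/D = CL/CD = 0.5736 / 0.04336 = 13.2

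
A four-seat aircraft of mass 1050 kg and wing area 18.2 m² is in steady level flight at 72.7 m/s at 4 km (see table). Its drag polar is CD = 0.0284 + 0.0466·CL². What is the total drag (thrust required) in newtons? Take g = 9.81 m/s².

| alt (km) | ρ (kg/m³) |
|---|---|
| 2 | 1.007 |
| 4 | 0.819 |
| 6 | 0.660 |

D = 1240 N

At 4 km, from the table: ρ = 0.819 kg/m³.
Weight W = mg = 1050 × 9.81 = 10300 N; in level flight L = W.
Dynamic pressure q = 0.5 × 0.819 × 72.7² = 2164 Pa.
CL = W/(q·S) = 10300 / (2164 × 18.2) = 0.2615.
CD = 0.0284 + 0.0466 × 0.2615² = 0.03159.
D = q·S·CD = 2164 × 18.2 × 0.03159 = 1244 N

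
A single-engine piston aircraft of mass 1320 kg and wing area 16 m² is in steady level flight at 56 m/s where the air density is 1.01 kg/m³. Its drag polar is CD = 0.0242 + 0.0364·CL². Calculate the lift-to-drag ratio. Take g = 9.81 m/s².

L/D = 15.2

Level flight ⇒ L = W = m·g = 1320 × 9.81 = 12949 N.
Dynamic pressure q = 0.5 × 1.01 × 56² = 1584 Pa.
CL = W/(q·S) = 12949 / (1584 × 16) = 0.511.
CD = 0.0242 + 0.0364 × 0.511² = 0.03371.
L/D = CL/CD = 0.511 / 0.03371 = 15.2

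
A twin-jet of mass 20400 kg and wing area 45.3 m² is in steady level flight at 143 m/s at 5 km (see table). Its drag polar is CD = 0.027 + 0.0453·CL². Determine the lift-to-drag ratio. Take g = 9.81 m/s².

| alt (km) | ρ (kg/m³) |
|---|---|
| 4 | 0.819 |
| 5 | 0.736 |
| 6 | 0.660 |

L/D = 13.8

At 5 km, from the table: ρ = 0.736 kg/m³.
In steady level flight, lift balances weight: W = mg = 20400 × 9.81 = 2.0012×10^5 N.
Dynamic pressure q = 0.5 × 0.736 × 143² = 7525 Pa.
CL = W/(q·S) = 2.0012×10^5 / (7525 × 45.3) = 0.5871.
CD = 0.027 + 0.0453 × 0.5871² = 0.04261.
L/D = CL/CD = 0.5871 / 0.04261 = 13.8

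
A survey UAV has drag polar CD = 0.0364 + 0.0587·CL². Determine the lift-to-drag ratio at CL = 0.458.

L/D = 9.4

CD = 0.0364 + 0.0587 × 0.458² = 0.04871
L/D = CL/CD = 0.458 / 0.04871 = 9.4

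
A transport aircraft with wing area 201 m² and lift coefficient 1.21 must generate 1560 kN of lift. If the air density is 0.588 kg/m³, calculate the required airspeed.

v = 148 m/s

L = ½ρv²S·CL ⇒ v = √(2L/(ρ·S·CL))
v = √(2 × 1.56×10^6 / (0.588 × 201 × 1.21)) = √21820 = 148 m/s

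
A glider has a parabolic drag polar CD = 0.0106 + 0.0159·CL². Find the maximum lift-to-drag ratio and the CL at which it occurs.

(L/D)max = 38.5, at CL = 0.816

For CD = CD0 + K·CL², (L/D)max occurs at CL* = √(CD0/K) and equals 1/(2√(K·CD0)).
(L/D)max = 1/(2√(0.0159 × 0.0106)) = 1/(2 × 0.01298) = 38.5
CL* = √(0.0106/0.0159) = 0.816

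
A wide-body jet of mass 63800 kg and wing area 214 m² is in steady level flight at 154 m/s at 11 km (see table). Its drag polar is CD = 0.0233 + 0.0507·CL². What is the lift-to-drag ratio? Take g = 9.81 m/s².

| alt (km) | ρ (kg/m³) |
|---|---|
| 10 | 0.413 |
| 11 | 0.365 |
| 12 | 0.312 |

L/D = 14.5

At 11 km, from the table: ρ = 0.365 kg/m³.
Weight W = mg = 63800 × 9.81 = 6.2588×10^5 N; in level flight L = W.
Dynamic pressure q = 0.5 × 0.365 × 154² = 4328 Pa.
CL = 2W/(ρv²S) = 2×6.2588×10^5/(0.365×154²×214) = 0.6757.
CD = 0.0233 + 0.0507 × 0.6757² = 0.04645.
L/D = CL/CD = 0.6757 / 0.04645 = 14.5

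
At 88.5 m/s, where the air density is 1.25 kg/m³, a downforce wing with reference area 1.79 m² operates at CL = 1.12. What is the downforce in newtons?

L = 9810 N

L = ½ρv²S·CL = ½ × 1.25 × 88.5² × 1.79 × 1.12 = 9810 N ≈ 9.81 kN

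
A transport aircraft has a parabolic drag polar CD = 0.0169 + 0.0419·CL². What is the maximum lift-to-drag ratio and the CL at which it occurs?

For CD = CD0 + K·CL², (L/D)max occurs at CL* = √(CD0/K) and equals 1/(2√(K·CD0)).
(L/D)max = 1/(2√(0.0419 × 0.0169)) = 1/(2 × 0.02661) = 18.8
CL* = √(0.0169/0.0419) = 0.635

(L/D)max = 18.8, at CL = 0.635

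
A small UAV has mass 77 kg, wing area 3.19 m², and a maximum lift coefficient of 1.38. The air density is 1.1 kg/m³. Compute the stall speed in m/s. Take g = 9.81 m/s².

V_stall = 17.7 m/s

Weight W = mg = 77 × 9.81 = 755.4 N.
V_stall = √(2W/(ρ·S·CL,max)) = √(2 × 755.4 / (1.1 × 3.19 × 1.38))
V_stall = √312 = 17.7 m/s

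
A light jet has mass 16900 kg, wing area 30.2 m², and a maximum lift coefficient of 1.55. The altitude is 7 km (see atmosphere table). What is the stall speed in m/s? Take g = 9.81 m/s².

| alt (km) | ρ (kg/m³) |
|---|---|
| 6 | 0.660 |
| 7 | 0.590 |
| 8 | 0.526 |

At 7 km, from the table: ρ = 0.590 kg/m³.
Weight W = mg = 16900 × 9.81 = 1.658×10^5 N.
V_stall = √(2W/(ρ·S·CL,max)) = √(2 × 1.658×10^5 / (0.59 × 30.2 × 1.55))
V_stall = √12010 = 110 m/s

V_stall = 110 m/s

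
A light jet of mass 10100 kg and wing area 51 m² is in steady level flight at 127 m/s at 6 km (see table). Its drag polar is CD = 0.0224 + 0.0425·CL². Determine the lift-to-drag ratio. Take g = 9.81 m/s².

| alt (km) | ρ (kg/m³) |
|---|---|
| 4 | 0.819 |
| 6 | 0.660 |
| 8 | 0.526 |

At 6 km, from the table: ρ = 0.660 kg/m³.
Level flight ⇒ L = W = m·g = 10100 × 9.81 = 99081 N.
q = ½ρv² = ½ × 0.66 × 127² = 5323 Pa.
Required CL = L/(qS) = 99081/(5323·51) = 0.365.
CD = 0.0224 + 0.0425 × 0.365² = 0.02806.
L/D = CL/CD = 0.365 / 0.02806 = 13

L/D = 13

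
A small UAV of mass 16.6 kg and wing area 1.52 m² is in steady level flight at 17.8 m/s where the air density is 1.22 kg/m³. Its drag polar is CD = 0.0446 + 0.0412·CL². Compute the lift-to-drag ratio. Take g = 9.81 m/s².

L/D = 9.68

Level flight ⇒ L = W = m·g = 16.6 × 9.81 = 162.85 N.
q = ½ρv² = ½ × 1.22 × 17.8² = 193.3 Pa.
Required CL = L/(qS) = 162.85/(193.3·1.52) = 0.5543.
CD = 0.0446 + 0.0412 × 0.5543² = 0.05726.
L/D = CL/CD = 0.5543 / 0.05726 = 9.68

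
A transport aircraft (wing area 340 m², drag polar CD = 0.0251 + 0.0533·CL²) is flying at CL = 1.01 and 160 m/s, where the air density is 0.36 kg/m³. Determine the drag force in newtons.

D = 1.25×10^5 N

CD = 0.0251 + 0.0533 × 1.01² = 0.07947
D = ½ρv²S·CD = ½ × 0.36 × 160² × 340 × 0.07947 = 1.25×10^5 N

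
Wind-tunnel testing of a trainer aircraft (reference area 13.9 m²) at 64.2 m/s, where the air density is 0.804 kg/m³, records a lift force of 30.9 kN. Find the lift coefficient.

CL = 1.34

From L = ½ρv²S·CL, rearranging gives CL = 2L/(ρv²S).
CL = 2 × 30900 / (0.804 × 64.2² × 13.9) = 1.34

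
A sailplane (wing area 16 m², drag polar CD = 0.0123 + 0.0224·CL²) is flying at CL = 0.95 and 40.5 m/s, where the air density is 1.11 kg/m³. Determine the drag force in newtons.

D = 474 N

CD = 0.0123 + 0.0224 × 0.95² = 0.03252
D = ½ρv²S·CD = ½ × 1.11 × 40.5² × 16 × 0.03252 = 474 N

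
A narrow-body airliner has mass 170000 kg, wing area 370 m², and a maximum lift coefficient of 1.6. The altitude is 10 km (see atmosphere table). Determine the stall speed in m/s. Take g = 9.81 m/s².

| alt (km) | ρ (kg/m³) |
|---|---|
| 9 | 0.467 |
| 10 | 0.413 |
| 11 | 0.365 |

At 10 km, from the table: ρ = 0.413 kg/m³.
Weight W = mg = 170000 × 9.81 = 1.668×10^6 N.
V_stall = √(2W/(ρ·S·CL,max)) = √(2 × 1.668×10^6 / (0.413 × 370 × 1.6))
V_stall = √13640 = 117 m/s

V_stall = 117 m/s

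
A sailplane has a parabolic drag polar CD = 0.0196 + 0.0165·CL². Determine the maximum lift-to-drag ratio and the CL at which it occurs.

(L/D)max = 27.8, at CL = 1.09

For CD = CD0 + K·CL², (L/D)max occurs at CL* = √(CD0/K) and equals 1/(2√(K·CD0)).
(L/D)max = 1/(2√(0.0165 × 0.0196)) = 1/(2 × 0.01798) = 27.8
CL* = √(0.0196/0.0165) = 1.09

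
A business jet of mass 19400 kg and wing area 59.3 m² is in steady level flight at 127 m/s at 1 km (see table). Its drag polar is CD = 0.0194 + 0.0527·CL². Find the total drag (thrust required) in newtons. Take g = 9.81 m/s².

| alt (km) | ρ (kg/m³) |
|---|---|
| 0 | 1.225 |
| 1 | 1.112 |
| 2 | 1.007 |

At 1 km, from the table: ρ = 1.112 kg/m³.
In steady level flight, lift balances weight: W = mg = 19400 × 9.81 = 1.9031×10^5 N.
Dynamic pressure q = 0.5 × 1.112 × 127² = 8968 Pa.
CL = W/(q·S) = 1.9031×10^5 / (8968 × 59.3) = 0.3579.
CD = 0.0194 + 0.0527 × 0.3579² = 0.02615.
D = q·S·CD = 8968 × 59.3 × 0.02615 = 13910 N

D = 13900 N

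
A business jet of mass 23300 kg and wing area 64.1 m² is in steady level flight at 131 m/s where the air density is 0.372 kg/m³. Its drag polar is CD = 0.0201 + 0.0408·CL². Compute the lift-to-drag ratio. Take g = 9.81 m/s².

Level flight ⇒ L = W = m·g = 23300 × 9.81 = 2.2857×10^5 N.
q = ½ρv² = ½ × 0.372 × 131² = 3192 Pa.
Required CL = L/(qS) = 2.2857×10^5/(3192·64.1) = 1.117.
CD = 0.0201 + 0.0408 × 1.117² = 0.07102.
L/D = CL/CD = 1.117 / 0.07102 = 15.7

L/D = 15.7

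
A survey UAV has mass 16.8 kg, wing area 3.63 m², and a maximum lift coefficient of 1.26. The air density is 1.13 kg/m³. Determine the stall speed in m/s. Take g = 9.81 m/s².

At stall, lift equals weight: L = W = m·g = 16.8 × 9.81 = 164.8 N.
V_stall = √(2W/(ρ·S·CL,max)) = √(2 × 164.8 / (1.13 × 3.63 × 1.26))
V_stall = √63.78 = 7.99 m/s

V_stall = 7.99 m/s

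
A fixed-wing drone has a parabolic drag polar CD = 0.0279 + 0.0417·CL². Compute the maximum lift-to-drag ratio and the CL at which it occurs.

(L/D)max = 14.7, at CL = 0.818

For CD = CD0 + K·CL², (L/D)max occurs at CL* = √(CD0/K) and equals 1/(2√(K·CD0)).
(L/D)max = 1/(2√(0.0417 × 0.0279)) = 1/(2 × 0.03411) = 14.7
CL* = √(0.0279/0.0417) = 0.818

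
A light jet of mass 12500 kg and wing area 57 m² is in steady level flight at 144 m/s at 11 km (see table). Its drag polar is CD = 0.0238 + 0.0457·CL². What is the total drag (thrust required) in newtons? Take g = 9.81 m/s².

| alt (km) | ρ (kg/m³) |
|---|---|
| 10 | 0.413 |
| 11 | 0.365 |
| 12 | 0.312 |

At 11 km, from the table: ρ = 0.365 kg/m³.
Level flight ⇒ L = W = m·g = 12500 × 9.81 = 1.2262×10^5 N.
Dynamic pressure q = 0.5 × 0.365 × 144² = 3784 Pa.
Required CL = L/(qS) = 1.2262×10^5/(3784·57) = 0.5685.
CD = 0.0238 + 0.0457 × 0.5685² = 0.03857.
D = q·S·CD = 3784 × 57 × 0.03857 = 8320 N

D = 8320 N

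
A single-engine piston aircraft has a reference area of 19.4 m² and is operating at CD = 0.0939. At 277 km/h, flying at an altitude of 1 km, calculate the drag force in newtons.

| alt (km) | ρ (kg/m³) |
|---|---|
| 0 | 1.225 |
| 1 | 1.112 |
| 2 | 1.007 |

At 1 km, from the table: ρ = 1.112 kg/m³.
Convert speed: v = 277 km/h ÷ 3.6 = 76.94 m/s.
D = ½ρv²S·CD = ½ × 1.112 × 76.94² × 19.4 × 0.0939 = 6000 N ≈ 6 kN

D = 6000 N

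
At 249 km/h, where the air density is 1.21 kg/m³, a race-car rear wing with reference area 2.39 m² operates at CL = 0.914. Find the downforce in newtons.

Convert speed: v = 249 km/h ÷ 3.6 = 69.17 m/s.
Dynamic pressure q = ½ρv² = ½ × 1.21 × 69.17² = 2894 Pa.
L = q·S·CL = 2894 × 2.39 × 0.914 = 6320 N ≈ 6.32 kN

L = 6320 N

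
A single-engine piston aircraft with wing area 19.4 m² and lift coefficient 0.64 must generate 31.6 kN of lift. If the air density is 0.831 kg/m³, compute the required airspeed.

L = ½ρv²S·CL ⇒ v = √(2L/(ρ·S·CL))
v = √(2 × 31600 / (0.831 × 19.4 × 0.64)) = √6125 = 78.3 m/s

v = 78.3 m/s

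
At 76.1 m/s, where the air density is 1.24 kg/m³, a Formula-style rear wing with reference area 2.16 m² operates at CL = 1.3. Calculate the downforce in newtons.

L = ½ρv²S·CL = ½ × 1.24 × 76.1² × 2.16 × 1.3 = 10100 N ≈ 10.1 kN

L = 10100 N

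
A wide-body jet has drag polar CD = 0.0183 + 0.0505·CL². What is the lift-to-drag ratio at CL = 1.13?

CD = 0.0183 + 0.0505 × 1.13² = 0.08278
L/D = CL/CD = 1.13 / 0.08278 = 13.7

L/D = 13.7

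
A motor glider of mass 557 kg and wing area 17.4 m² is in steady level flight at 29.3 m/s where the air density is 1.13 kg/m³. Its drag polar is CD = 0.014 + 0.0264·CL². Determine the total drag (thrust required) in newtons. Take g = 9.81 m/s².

In steady level flight, lift balances weight: W = mg = 557 × 9.81 = 5464.2 N.
q = ½ρv² = ½ × 1.13 × 29.3² = 485 Pa.
Required CL = L/(qS) = 5464.2/(485·17.4) = 0.6474.
CD = 0.014 + 0.0264 × 0.6474² = 0.02507.
D = q·S·CD = 485 × 17.4 × 0.02507 = 211.6 N

D = 212 N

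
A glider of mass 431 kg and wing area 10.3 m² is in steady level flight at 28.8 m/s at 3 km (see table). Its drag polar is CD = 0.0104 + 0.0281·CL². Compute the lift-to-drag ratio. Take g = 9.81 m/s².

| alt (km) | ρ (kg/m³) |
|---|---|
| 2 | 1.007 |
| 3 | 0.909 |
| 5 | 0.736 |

At 3 km, from the table: ρ = 0.909 kg/m³.
Weight W = mg = 431 × 9.81 = 4228.1 N; in level flight L = W.
Dynamic pressure q = 0.5 × 0.909 × 28.8² = 377 Pa.
CL = W/(q·S) = 4228.1 / (377 × 10.3) = 1.089.
CD = 0.0104 + 0.0281 × 1.089² = 0.04372.
L/D = CL/CD = 1.089 / 0.04372 = 24.9

L/D = 24.9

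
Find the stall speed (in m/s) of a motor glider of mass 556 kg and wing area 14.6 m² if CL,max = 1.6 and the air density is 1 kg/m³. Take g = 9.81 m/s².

At stall, lift equals weight: L = W = m·g = 556 × 9.81 = 5454 N.
V_stall = √(2W/(ρ·S·CL,max)) = √(2 × 5454 / (1 × 14.6 × 1.6))
V_stall = √467 = 21.6 m/s

V_stall = 21.6 m/s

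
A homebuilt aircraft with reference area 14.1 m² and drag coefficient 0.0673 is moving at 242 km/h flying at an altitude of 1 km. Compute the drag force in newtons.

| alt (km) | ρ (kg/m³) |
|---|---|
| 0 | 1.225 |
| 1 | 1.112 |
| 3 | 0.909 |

At 1 km, from the table: ρ = 1.112 kg/m³.
Convert speed: v = 242 km/h ÷ 3.6 = 67.22 m/s.
Dynamic pressure q = ½ρv² = ½ × 1.112 × 67.22² = 2512 Pa.
D = q·S·CD = 2512 × 14.1 × 0.0673 = 2380 N

D = 2380 N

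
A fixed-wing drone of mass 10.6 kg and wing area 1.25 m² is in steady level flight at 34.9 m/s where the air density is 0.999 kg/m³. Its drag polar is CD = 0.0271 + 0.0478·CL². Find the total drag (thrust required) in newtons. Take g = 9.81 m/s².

D = 21.3 N

In steady level flight, lift balances weight: W = mg = 10.6 × 9.81 = 103.99 N.
q = ½ρv² = ½ × 0.999 × 34.9² = 608.4 Pa.
CL = W/(q·S) = 103.99 / (608.4 × 1.25) = 0.1367.
CD = 0.0271 + 0.0478 × 0.1367² = 0.02799.
D = q·S·CD = 608.4 × 1.25 × 0.02799 = 21.29 N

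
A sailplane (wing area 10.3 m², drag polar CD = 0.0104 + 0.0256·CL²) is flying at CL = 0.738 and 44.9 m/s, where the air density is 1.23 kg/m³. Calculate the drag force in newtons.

D = 311 N

CD = 0.0104 + 0.0256 × 0.738² = 0.02434
D = ½ρv²S·CD = ½ × 1.23 × 44.9² × 10.3 × 0.02434 = 311 N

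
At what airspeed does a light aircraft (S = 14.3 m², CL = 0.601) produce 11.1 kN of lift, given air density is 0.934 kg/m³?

v = 52.6 m/s

L = ½ρv²S·CL ⇒ v = √(2L/(ρ·S·CL))
v = √(2 × 11100 / (0.934 × 14.3 × 0.601)) = √2766 = 52.6 m/s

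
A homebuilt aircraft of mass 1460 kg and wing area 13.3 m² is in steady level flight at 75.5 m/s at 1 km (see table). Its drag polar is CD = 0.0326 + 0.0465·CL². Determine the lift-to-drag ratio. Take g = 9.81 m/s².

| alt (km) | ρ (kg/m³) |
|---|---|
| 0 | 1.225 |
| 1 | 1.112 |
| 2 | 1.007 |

At 1 km, from the table: ρ = 1.112 kg/m³.
Weight W = mg = 1460 × 9.81 = 14323 N; in level flight L = W.
Dynamic pressure q = 0.5 × 1.112 × 75.5² = 3169 Pa.
CL = W/(q·S) = 14323 / (3169 × 13.3) = 0.3398.
CD = 0.0326 + 0.0465 × 0.3398² = 0.03797.
L/D = CL/CD = 0.3398 / 0.03797 = 8.95

L/D = 8.95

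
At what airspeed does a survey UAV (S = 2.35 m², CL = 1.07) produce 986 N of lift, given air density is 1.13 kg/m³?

L = ½ρv²S·CL ⇒ v = √(2L/(ρ·S·CL))
v = √(2 × 986 / (1.13 × 2.35 × 1.07)) = √694 = 26.3 m/s

v = 26.3 m/s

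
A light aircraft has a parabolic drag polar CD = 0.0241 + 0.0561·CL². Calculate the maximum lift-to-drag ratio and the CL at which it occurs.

For CD = CD0 + K·CL², (L/D)max occurs at CL* = √(CD0/K) and equals 1/(2√(K·CD0)).
(L/D)max = 1/(2√(0.0561 × 0.0241)) = 1/(2 × 0.03677) = 13.6
CL* = √(0.0241/0.0561) = 0.655

(L/D)max = 13.6, at CL = 0.655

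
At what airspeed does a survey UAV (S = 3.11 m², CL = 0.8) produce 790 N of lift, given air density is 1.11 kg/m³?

L = ½ρv²S·CL ⇒ v = √(2L/(ρ·S·CL))
v = √(2 × 790 / (1.11 × 3.11 × 0.8)) = √572.1 = 23.9 m/s

v = 23.9 m/s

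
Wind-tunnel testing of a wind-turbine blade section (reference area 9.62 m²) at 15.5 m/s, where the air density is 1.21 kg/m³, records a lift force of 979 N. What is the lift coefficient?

From L = ½ρv²S·CL, rearranging gives CL = 2L/(ρv²S).
CL = 2 × 979 / (1.21 × 15.5² × 9.62) = 0.7

CL = 0.7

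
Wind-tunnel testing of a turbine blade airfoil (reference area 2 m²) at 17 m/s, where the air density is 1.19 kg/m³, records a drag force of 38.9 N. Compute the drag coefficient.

From D = ½ρv²S·CD, rearranging gives CD = 2D/(ρv²S).
CD = 2 × 38.9 / (1.19 × 17² × 2) = 0.113

CD = 0.113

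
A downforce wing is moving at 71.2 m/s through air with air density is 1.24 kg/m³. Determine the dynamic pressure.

q = ½ρv² = ½ × 1.24 × 71.2² = 3140 Pa

q = 3140 Pa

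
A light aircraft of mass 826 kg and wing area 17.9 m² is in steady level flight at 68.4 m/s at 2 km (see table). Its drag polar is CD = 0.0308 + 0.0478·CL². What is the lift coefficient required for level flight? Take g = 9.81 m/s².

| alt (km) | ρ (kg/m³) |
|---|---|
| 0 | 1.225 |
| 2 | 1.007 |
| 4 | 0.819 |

At 2 km, from the table: ρ = 1.007 kg/m³.
Weight W = mg = 826 × 9.81 = 8103.1 N; in level flight L = W.
Dynamic pressure q = 0.5 × 1.007 × 68.4² = 2356 Pa.
CL = W/(q·S) = 8103.1 / (2356 × 17.9) = 0.1922.

CL = 0.192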